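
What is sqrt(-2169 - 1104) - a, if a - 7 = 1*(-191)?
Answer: 184 + I*sqrt(3273) ≈ 184.0 + 57.21*I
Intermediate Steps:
a = -184 (a = 7 + 1*(-191) = 7 - 191 = -184)
sqrt(-2169 - 1104) - a = sqrt(-2169 - 1104) - 1*(-184) = sqrt(-3273) + 184 = I*sqrt(3273) + 184 = 184 + I*sqrt(3273)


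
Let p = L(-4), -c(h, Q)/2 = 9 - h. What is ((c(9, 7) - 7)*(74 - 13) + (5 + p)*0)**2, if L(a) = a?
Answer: 182329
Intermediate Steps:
c(h, Q) = -18 + 2*h (c(h, Q) = -2*(9 - h) = -18 + 2*h)
p = -4
((c(9, 7) - 7)*(74 - 13) + (5 + p)*0)**2 = (((-18 + 2*9) - 7)*(74 - 13) + (5 - 4)*0)**2 = (((-18 + 18) - 7)*61 + 1*0)**2 = ((0 - 7)*61 + 0)**2 = (-7*61 + 0)**2 = (-427 + 0)**2 = (-427)**2 = 182329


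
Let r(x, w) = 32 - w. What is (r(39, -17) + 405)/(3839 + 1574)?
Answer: 454/5413 ≈ 0.083872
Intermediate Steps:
(r(39, -17) + 405)/(3839 + 1574) = ((32 - 1*(-17)) + 405)/(3839 + 1574) = ((32 + 17) + 405)/5413 = (49 + 405)*(1/5413) = 454*(1/5413) = 454/5413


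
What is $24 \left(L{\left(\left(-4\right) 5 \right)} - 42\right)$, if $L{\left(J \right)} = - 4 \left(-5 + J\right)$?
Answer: $1392$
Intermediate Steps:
$L{\left(J \right)} = 20 - 4 J$
$24 \left(L{\left(\left(-4\right) 5 \right)} - 42\right) = 24 \left(\left(20 - 4 \left(\left(-4\right) 5\right)\right) - 42\right) = 24 \left(\left(20 - -80\right) - 42\right) = 24 \left(\left(20 + 80\right) - 42\right) = 24 \left(100 - 42\right) = 24 \cdot 58 = 1392$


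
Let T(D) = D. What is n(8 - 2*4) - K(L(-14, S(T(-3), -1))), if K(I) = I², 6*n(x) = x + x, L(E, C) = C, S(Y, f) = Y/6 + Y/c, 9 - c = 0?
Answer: -25/36 ≈ -0.69444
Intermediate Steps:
c = 9 (c = 9 - 1*0 = 9 + 0 = 9)
S(Y, f) = 5*Y/18 (S(Y, f) = Y/6 + Y/9 = 5*Y/18)
n(x) = x/3 (n(x) = (x + x)/6 = (2*x)/6 = x/3)
n(8 - 2*4) - K(L(-14, S(T(-3), -1))) = (8 - 2*4)/3 - ((5/18)*(-3))² = (8 - 8)/3 - (-⅚)² = (⅓)*0 - 1*25/36 = 0 - 25/36 = -25/36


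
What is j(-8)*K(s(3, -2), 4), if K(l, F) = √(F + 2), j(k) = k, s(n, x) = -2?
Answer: -8*√6 ≈ -19.596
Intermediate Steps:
K(l, F) = √(2 + F)
j(-8)*K(s(3, -2), 4) = -8*√(2 + 4) = -8*√6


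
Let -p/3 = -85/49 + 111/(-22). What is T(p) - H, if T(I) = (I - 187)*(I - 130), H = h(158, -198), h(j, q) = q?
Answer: 21468121999/1162084 ≈ 18474.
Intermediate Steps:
H = -198
p = 21927/1078 (p = -3*(-85/49 + 111/(-22)) = -3*(-85*1/49 + 111*(-1/22)) = -3*(-85/49 - 111/22) = -3*(-7309/1078) = 21927/1078 ≈ 20.340)
T(I) = (-187 + I)*(-130 + I)
T(p) - H = (24310 + (21927/1078)² - 317*21927/1078) - 1*(-198) = (24310 + 480793329/1162084 - 6950859/1078) + 198 = 21238029367/1162084 + 198 = 21468121999/1162084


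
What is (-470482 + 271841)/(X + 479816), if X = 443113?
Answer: -198641/922929 ≈ -0.21523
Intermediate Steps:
(-470482 + 271841)/(X + 479816) = (-470482 + 271841)/(443113 + 479816) = -198641/922929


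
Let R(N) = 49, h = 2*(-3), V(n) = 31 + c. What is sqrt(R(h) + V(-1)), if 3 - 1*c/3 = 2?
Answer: sqrt(83) ≈ 9.1104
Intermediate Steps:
c = 3 (c = 9 - 3*2 = 9 - 6 = 3)
V(n) = 34 (V(n) = 31 + 3 = 34)
h = -6
sqrt(R(h) + V(-1)) = sqrt(49 + 34) = sqrt(83)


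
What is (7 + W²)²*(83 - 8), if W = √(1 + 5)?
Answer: 12675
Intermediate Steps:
W = √6 ≈ 2.4495
(7 + W²)²*(83 - 8) = (7 + (√6)²)²*(83 - 8) = (7 + 6)²*75 = 13²*75 = 169*75 = 12675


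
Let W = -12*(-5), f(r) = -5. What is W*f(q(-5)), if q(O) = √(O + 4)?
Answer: -300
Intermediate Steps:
q(O) = √(4 + O)
W = 60
W*f(q(-5)) = 60*(-5) = -300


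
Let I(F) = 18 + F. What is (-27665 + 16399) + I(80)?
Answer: -11168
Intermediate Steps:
(-27665 + 16399) + I(80) = (-27665 + 16399) + (18 + 80) = -11266 + 98 = -11168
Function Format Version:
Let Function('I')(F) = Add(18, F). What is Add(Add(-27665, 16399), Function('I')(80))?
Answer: -11168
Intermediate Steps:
Add(Add(-27665, 16399), Function('I')(80)) = Add(Add(-27665, 16399), Add(18, 80)) = Add(-11266, 98) = -11168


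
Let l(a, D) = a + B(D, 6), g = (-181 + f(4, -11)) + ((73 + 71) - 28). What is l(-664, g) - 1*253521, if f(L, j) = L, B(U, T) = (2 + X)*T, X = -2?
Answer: -254185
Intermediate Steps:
B(U, T) = 0 (B(U, T) = (2 - 2)*T = 0*T = 0)
g = -61 (g = (-181 + 4) + ((73 + 71) - 28) = -177 + (144 - 28) = -177 + 116 = -61)
l(a, D) = a (l(a, D) = a + 0 = a)
l(-664, g) - 1*253521 = -664 - 1*253521 = -664 - 253521 = -254185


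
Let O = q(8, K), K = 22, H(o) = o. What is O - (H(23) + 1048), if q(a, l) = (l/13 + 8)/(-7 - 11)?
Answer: -13930/13 ≈ -1071.5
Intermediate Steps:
q(a, l) = -4/9 - l/234 (q(a, l) = (l*(1/13) + 8)/(-18) = (l/13 + 8)*(-1/18) = (8 + l/13)*(-1/18) = -4/9 - l/234)
O = -7/13 (O = -4/9 - 1/234*22 = -4/9 - 11/117 = -7/13 ≈ -0.53846)
O - (H(23) + 1048) = -7/13 - (23 + 1048) = -7/13 - 1*1071 = -7/13 - 1071 = -13930/13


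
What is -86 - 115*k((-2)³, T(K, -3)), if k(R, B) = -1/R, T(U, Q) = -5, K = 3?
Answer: -803/8 ≈ -100.38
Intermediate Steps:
-86 - 115*k((-2)³, T(K, -3)) = -86 - (-115)/((-2)³) = -86 - (-115)/(-8) = -86 - (-115)*(-1)/8 = -86 - 115*⅛ = -86 - 115/8 = -803/8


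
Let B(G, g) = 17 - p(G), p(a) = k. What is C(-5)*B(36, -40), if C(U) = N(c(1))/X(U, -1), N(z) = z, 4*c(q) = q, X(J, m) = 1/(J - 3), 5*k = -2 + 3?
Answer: -168/5 ≈ -33.600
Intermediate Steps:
k = 1/5 (k = (-2 + 3)/5 = (1/5)*1 = 1/5 ≈ 0.20000)
p(a) = 1/5
X(J, m) = 1/(-3 + J)
c(q) = q/4
B(G, g) = 84/5 (B(G, g) = 17 - 1*1/5 = 17 - 1/5 = 84/5)
C(U) = -3/4 + U/4 (C(U) = ((1/4)*1)/(1/(-3 + U)) = (-3 + U)/4 = -3/4 + U/4)
C(-5)*B(36, -40) = (-3/4 + (1/4)*(-5))*(84/5) = (-3/4 - 5/4)*(84/5) = -2*84/5 = -168/5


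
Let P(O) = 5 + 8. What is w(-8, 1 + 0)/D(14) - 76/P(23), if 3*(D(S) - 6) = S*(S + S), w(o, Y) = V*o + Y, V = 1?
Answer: -31433/5330 ≈ -5.8974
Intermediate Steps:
w(o, Y) = Y + o (w(o, Y) = 1*o + Y = o + Y = Y + o)
P(O) = 13
D(S) = 6 + 2*S²/3 (D(S) = 6 + (S*(S + S))/3 = 6 + (S*(2*S))/3 = 6 + (2*S²)/3 = 6 + 2*S²/3)
w(-8, 1 + 0)/D(14) - 76/P(23) = ((1 + 0) - 8)/(6 + (⅔)*14²) - 76/13 = (1 - 8)/(6 + (⅔)*196) - 76*1/13 = -7/(6 + 392/3) - 76/13 = -7/410/3 - 76/13 = -7*3/410 - 76/13 = -21/410 - 76/13 = -31433/5330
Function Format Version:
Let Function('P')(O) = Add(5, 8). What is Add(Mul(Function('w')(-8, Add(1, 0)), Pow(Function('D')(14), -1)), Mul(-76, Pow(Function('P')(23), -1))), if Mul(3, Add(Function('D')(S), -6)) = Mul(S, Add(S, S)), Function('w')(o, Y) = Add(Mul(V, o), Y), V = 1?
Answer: Rational(-31433, 5330) ≈ -5.8974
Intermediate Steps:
Function('w')(o, Y) = Add(Y, o) (Function('w')(o, Y) = Add(Mul(1, o), Y) = Add(o, Y) = Add(Y, o))
Function('P')(O) = 13
Function('D')(S) = Add(6, Mul(Rational(2, 3), Pow(S, 2))) (Function('D')(S) = Add(6, Mul(Rational(1, 3), Mul(S, Add(S, S)))) = Add(6, Mul(Rational(1, 3), Mul(S, Mul(2, S)))) = Add(6, Mul(Rational(1, 3), Mul(2, Pow(S, 2)))) = Add(6, Mul(Rational(2, 3), Pow(S, 2))))
Add(Mul(Function('w')(-8, Add(1, 0)), Pow(Function('D')(14), -1)), Mul(-76, Pow(Function('P')(23), -1))) = Add(Mul(Add(Add(1, 0), -8), Pow(Add(6, Mul(Rational(2, 3), Pow(14, 2))), -1)), Mul(-76, Pow(13, -1))) = Add(Mul(Add(1, -8), Pow(Add(6, Mul(Rational(2, 3), 196)), -1)), Mul(-76, Rational(1, 13))) = Add(Mul(-7, Pow(Add(6, Rational(392, 3)), -1)), Rational(-76, 13)) = Add(Mul(-7, Pow(Rational(410, 3), -1)), Rational(-76, 13)) = Add(Mul(-7, Rational(3, 410)), Rational(-76, 13)) = Add(Rational(-21, 410), Rational(-76, 13)) = Rational(-31433, 5330)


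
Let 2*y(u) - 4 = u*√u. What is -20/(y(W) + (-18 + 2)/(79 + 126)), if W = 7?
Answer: 6461600/13793631 - 11767000*√7/13793631 ≈ -1.7886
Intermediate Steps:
y(u) = 2 + u^(3/2)/2 (y(u) = 2 + (u*√u)/2 = 2 + u^(3/2)/2)
-20/(y(W) + (-18 + 2)/(79 + 126)) = -20/((2 + 7^(3/2)/2) + (-18 + 2)/(79 + 126)) = -20/((2 + (7*√7)/2) - 16/205) = -20/((2 + 7*√7/2) - 16*1/205) = -20/((2 + 7*√7/2) - 16/205) = -20/(394/205 + 7*√7/2)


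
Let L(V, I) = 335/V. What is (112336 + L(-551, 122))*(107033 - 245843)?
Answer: -8591894946810/551 ≈ -1.5593e+10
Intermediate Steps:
(112336 + L(-551, 122))*(107033 - 245843) = (112336 + 335/(-551))*(107033 - 245843) = (112336 + 335*(-1/551))*(-138810) = (112336 - 335/551)*(-138810) = (61896801/551)*(-138810) = -8591894946810/551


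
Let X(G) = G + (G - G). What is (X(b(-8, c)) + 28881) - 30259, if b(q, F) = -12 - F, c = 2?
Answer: -1392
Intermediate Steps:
X(G) = G (X(G) = G + 0 = G)
(X(b(-8, c)) + 28881) - 30259 = ((-12 - 1*2) + 28881) - 30259 = ((-12 - 2) + 28881) - 30259 = (-14 + 28881) - 30259 = 28867 - 30259 = -1392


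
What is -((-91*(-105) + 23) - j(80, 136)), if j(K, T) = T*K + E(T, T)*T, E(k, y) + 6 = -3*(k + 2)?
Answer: -55818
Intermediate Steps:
E(k, y) = -12 - 3*k (E(k, y) = -6 - 3*(k + 2) = -6 - 3*(2 + k) = -6 + (-6 - 3*k) = -12 - 3*k)
j(K, T) = K*T + T*(-12 - 3*T) (j(K, T) = T*K + (-12 - 3*T)*T = K*T + T*(-12 - 3*T))
-((-91*(-105) + 23) - j(80, 136)) = -((-91*(-105) + 23) - 136*(-12 + 80 - 3*136)) = -((9555 + 23) - 136*(-12 + 80 - 408)) = -(9578 - 136*(-340)) = -(9578 - 1*(-46240)) = -(9578 + 46240) = -1*55818 = -55818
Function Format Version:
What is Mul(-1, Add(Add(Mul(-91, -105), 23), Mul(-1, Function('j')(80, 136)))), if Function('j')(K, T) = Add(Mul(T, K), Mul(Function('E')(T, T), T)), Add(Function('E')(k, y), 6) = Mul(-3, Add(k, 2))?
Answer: -55818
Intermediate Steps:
Function('E')(k, y) = Add(-12, Mul(-3, k)) (Function('E')(k, y) = Add(-6, Mul(-3, Add(k, 2))) = Add(-6, Mul(-3, Add(2, k))) = Add(-6, Add(-6, Mul(-3, k))) = Add(-12, Mul(-3, k)))
Function('j')(K, T) = Add(Mul(K, T), Mul(T, Add(-12, Mul(-3, T)))) (Function('j')(K, T) = Add(Mul(T, K), Mul(Add(-12, Mul(-3, T)), T)) = Add(Mul(K, T), Mul(T, Add(-12, Mul(-3, T)))))
Mul(-1, Add(Add(Mul(-91, -105), 23), Mul(-1, Function('j')(80, 136)))) = Mul(-1, Add(Add(Mul(-91, -105), 23), Mul(-1, Mul(136, Add(-12, 80, Mul(-3, 136)))))) = Mul(-1, Add(Add(9555, 23), Mul(-1, Mul(136, Add(-12, 80, -408))))) = Mul(-1, Add(9578, Mul(-1, Mul(136, -340)))) = Mul(-1, Add(9578, Mul(-1, -46240))) = Mul(-1, Add(9578, 46240)) = Mul(-1, 55818) = -55818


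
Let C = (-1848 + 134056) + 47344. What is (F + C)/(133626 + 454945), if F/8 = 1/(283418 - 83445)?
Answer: 35905552104/117698308583 ≈ 0.30506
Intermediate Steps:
C = 179552 (C = 132208 + 47344 = 179552)
F = 8/199973 (F = 8/(283418 - 83445) = 8/199973 ≈ 4.0005e-5)
(F + C)/(133626 + 454945) = (8/199973 + 179552)/(133626 + 454945) = (35905552104/199973)/588571 = (35905552104/199973)*(1/588571) = 35905552104/117698308583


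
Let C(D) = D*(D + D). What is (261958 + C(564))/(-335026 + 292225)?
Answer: -81650/3891 ≈ -20.984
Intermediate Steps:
C(D) = 2*D² (C(D) = D*(2*D) = 2*D²)
(261958 + C(564))/(-335026 + 292225) = (261958 + 2*564²)/(-335026 + 292225) = (261958 + 2*318096)/(-42801) = (261958 + 636192)*(-1/42801) = 898150*(-1/42801) = -81650/3891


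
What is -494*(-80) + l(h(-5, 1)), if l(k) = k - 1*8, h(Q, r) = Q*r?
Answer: 39507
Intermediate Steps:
l(k) = -8 + k (l(k) = k - 8 = -8 + k)
-494*(-80) + l(h(-5, 1)) = -494*(-80) + (-8 - 5*1) = 39520 + (-8 - 5) = 39520 - 13 = 39507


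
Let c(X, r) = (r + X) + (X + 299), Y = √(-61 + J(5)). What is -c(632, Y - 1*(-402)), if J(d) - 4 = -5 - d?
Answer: -1965 - I*√67 ≈ -1965.0 - 8.1853*I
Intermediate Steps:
J(d) = -1 - d (J(d) = 4 + (-5 - d) = -1 - d)
Y = I*√67 (Y = √(-61 + (-1 - 1*5)) = √(-61 + (-1 - 5)) = √(-61 - 6) = √(-67) = I*√67 ≈ 8.1853*I)
c(X, r) = 299 + r + 2*X (c(X, r) = (X + r) + (299 + X) = 299 + r + 2*X)
-c(632, Y - 1*(-402)) = -(299 + (I*√67 - 1*(-402)) + 2*632) = -(299 + (I*√67 + 402) + 1264) = -(299 + (402 + I*√67) + 1264) = -(1965 + I*√67) = -1965 - I*√67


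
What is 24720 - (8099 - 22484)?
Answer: 39105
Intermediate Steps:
24720 - (8099 - 22484) = 24720 - 1*(-14385) = 24720 + 14385 = 39105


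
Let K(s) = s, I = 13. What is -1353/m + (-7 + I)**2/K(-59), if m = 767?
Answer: -1821/767 ≈ -2.3742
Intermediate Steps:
-1353/m + (-7 + I)**2/K(-59) = -1353/767 + (-7 + 13)**2/(-59) = -1353*1/767 + 6**2*(-1/59) = -1353/767 + 36*(-1/59) = -1353/767 - 36/59 = -1821/767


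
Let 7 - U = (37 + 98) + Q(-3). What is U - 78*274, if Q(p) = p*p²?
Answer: -21473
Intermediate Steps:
Q(p) = p³
U = -101 (U = 7 - ((37 + 98) + (-3)³) = 7 - (135 - 27) = 7 - 1*108 = 7 - 108 = -101)
U - 78*274 = -101 - 78*274 = -101 - 21372 = -21473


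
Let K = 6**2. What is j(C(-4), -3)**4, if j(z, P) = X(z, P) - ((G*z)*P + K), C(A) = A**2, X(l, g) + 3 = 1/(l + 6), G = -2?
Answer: 77703537431521/234256 ≈ 3.3170e+8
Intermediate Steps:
K = 36
X(l, g) = -3 + 1/(6 + l) (X(l, g) = -3 + 1/(l + 6) = -3 + 1/(6 + l))
j(z, P) = -36 + (-17 - 3*z)/(6 + z) + 2*P*z (j(z, P) = (-17 - 3*z)/(6 + z) - ((-2*z)*P + 36) = (-17 - 3*z)/(6 + z) - (-2*P*z + 36) = (-17 - 3*z)/(6 + z) - (36 - 2*P*z) = (-17 - 3*z)/(6 + z) + (-36 + 2*P*z) = -36 + (-17 - 3*z)/(6 + z) + 2*P*z)
j(C(-4), -3)**4 = ((-17 - 3*(-4)**2 + 2*(-18 - 3*(-4)**2)*(6 + (-4)**2))/(6 + (-4)**2))**4 = ((-17 - 3*16 + 2*(-18 - 3*16)*(6 + 16))/(6 + 16))**4 = ((-17 - 48 + 2*(-18 - 48)*22)/22)**4 = ((-17 - 48 + 2*(-66)*22)/22)**4 = ((-17 - 48 - 2904)/22)**4 = ((1/22)*(-2969))**4 = (-2969/22)**4 = 77703537431521/234256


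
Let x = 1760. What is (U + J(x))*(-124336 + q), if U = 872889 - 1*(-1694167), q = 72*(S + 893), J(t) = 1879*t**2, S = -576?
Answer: -591100057273472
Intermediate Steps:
q = 22824 (q = 72*(-576 + 893) = 72*317 = 22824)
U = 2567056 (U = 872889 + 1694167 = 2567056)
(U + J(x))*(-124336 + q) = (2567056 + 1879*1760**2)*(-124336 + 22824) = (2567056 + 1879*3097600)*(-101512) = (2567056 + 5820390400)*(-101512) = 5822957456*(-101512) = -591100057273472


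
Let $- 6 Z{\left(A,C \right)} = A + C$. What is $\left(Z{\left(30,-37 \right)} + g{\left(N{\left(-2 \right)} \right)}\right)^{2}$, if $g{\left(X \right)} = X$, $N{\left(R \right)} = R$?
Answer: $\frac{25}{36} \approx 0.69444$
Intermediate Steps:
$Z{\left(A,C \right)} = - \frac{A}{6} - \frac{C}{6}$ ($Z{\left(A,C \right)} = - \frac{A + C}{6} = - \frac{A}{6} - \frac{C}{6}$)
$\left(Z{\left(30,-37 \right)} + g{\left(N{\left(-2 \right)} \right)}\right)^{2} = \left(\left(\left(- \frac{1}{6}\right) 30 - - \frac{37}{6}\right) - 2\right)^{2} = \left(\left(-5 + \frac{37}{6}\right) - 2\right)^{2} = \left(\frac{7}{6} - 2\right)^{2} = \left(- \frac{5}{6}\right)^{2} = \frac{25}{36}$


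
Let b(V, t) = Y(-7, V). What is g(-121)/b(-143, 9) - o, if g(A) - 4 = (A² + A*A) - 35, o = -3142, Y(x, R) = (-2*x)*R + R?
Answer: 6710339/2145 ≈ 3128.4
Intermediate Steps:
Y(x, R) = R - 2*R*x (Y(x, R) = -2*R*x + R = R - 2*R*x)
b(V, t) = 15*V (b(V, t) = V*(1 - 2*(-7)) = V*(1 + 14) = V*15 = 15*V)
g(A) = -31 + 2*A² (g(A) = 4 + ((A² + A*A) - 35) = 4 + ((A² + A²) - 35) = 4 + (2*A² - 35) = 4 + (-35 + 2*A²) = -31 + 2*A²)
g(-121)/b(-143, 9) - o = (-31 + 2*(-121)²)/((15*(-143))) - 1*(-3142) = (-31 + 2*14641)/(-2145) + 3142 = (-31 + 29282)*(-1/2145) + 3142 = 29251*(-1/2145) + 3142 = -29251/2145 + 3142 = 6710339/2145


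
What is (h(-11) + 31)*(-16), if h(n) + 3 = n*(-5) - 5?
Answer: -1248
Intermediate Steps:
h(n) = -8 - 5*n (h(n) = -3 + (n*(-5) - 5) = -3 + (-5*n - 5) = -3 + (-5 - 5*n) = -8 - 5*n)
(h(-11) + 31)*(-16) = ((-8 - 5*(-11)) + 31)*(-16) = ((-8 + 55) + 31)*(-16) = (47 + 31)*(-16) = 78*(-16) = -1248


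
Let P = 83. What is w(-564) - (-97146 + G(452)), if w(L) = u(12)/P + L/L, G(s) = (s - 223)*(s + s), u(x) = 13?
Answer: -9119114/83 ≈ -1.0987e+5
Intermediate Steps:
G(s) = 2*s*(-223 + s) (G(s) = (-223 + s)*(2*s) = 2*s*(-223 + s))
w(L) = 96/83 (w(L) = 13/83 + L/L = 13*(1/83) + 1 = 13/83 + 1 = 96/83)
w(-564) - (-97146 + G(452)) = 96/83 - (-97146 + 2*452*(-223 + 452)) = 96/83 - (-97146 + 2*452*229) = 96/83 - (-97146 + 207016) = 96/83 - 1*109870 = 96/83 - 109870 = -9119114/83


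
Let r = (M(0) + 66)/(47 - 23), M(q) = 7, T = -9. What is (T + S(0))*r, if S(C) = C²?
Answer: -219/8 ≈ -27.375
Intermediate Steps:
r = 73/24 (r = (7 + 66)/(47 - 23) = 73/24 ≈ 3.0417)
(T + S(0))*r = (-9 + 0²)*(73/24) = (-9 + 0)*(73/24) = -9*73/24 = -219/8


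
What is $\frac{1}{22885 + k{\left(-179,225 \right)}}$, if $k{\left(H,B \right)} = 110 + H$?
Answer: $\frac{1}{22816} \approx 4.3829 \cdot 10^{-5}$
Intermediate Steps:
$\frac{1}{22885 + k{\left(-179,225 \right)}} = \frac{1}{22885 + \left(110 - 179\right)} = \frac{1}{22885 - 69} = \frac{1}{22816}$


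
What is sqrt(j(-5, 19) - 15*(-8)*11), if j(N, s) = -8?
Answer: 4*sqrt(82) ≈ 36.222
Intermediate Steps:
sqrt(j(-5, 19) - 15*(-8)*11) = sqrt(-8 - 15*(-8)*11) = sqrt(-8 + 120*11) = sqrt(-8 + 1320) = sqrt(1312) = 4*sqrt(82)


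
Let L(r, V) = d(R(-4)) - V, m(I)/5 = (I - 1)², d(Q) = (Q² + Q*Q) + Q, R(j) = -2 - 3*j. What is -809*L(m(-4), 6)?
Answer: -165036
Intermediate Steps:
d(Q) = Q + 2*Q² (d(Q) = (Q² + Q²) + Q = 2*Q² + Q = Q + 2*Q²)
m(I) = 5*(-1 + I)² (m(I) = 5*(I - 1)² = 5*(-1 + I)²)
L(r, V) = 210 - V (L(r, V) = (-2 - 3*(-4))*(1 + 2*(-2 - 3*(-4))) - V = (-2 + 12)*(1 + 2*(-2 + 12)) - V = 10*(1 + 2*10) - V = 10*(1 + 20) - V = 10*21 - V = 210 - V)
-809*L(m(-4), 6) = -809*(210 - 1*6) = -809*(210 - 6) = -809*204 = -165036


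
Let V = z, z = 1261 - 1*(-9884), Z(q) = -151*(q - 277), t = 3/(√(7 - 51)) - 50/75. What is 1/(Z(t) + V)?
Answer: 21016776/1115418193937 - 8154*I*√11/1115418193937 ≈ 1.8842e-5 - 2.4245e-8*I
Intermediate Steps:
t = -⅔ - 3*I*√11/22 (t = 3/(√(-44)) - 50*1/75 = 3/((2*I*√11)) - ⅔ = 3*(-I*√11/22) - ⅔ = -3*I*√11/22 - ⅔ = -⅔ - 3*I*√11/22 ≈ -0.66667 - 0.45227*I)
Z(q) = 41827 - 151*q (Z(q) = -151*(-277 + q) = 41827 - 151*q)
z = 11145 (z = 1261 + 9884 = 11145)
V = 11145
1/(Z(t) + V) = 1/((41827 - 151*(-⅔ - 3*I*√11/22)) + 11145) = 1/((41827 + (302/3 + 453*I*√11/22)) + 11145) = 1/((125783/3 + 453*I*√11/22) + 11145) = 1/(159218/3 + 453*I*√11/22)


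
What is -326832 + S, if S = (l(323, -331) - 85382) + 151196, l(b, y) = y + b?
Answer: -261026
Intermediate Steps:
l(b, y) = b + y
S = 65806 (S = ((323 - 331) - 85382) + 151196 = (-8 - 85382) + 151196 = -85390 + 151196 = 65806)
-326832 + S = -326832 + 65806 = -261026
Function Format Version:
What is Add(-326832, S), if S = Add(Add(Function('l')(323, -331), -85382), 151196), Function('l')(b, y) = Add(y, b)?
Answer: -261026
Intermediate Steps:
Function('l')(b, y) = Add(b, y)
S = 65806 (S = Add(Add(Add(323, -331), -85382), 151196) = Add(Add(-8, -85382), 151196) = Add(-85390, 151196) = 65806)
Add(-326832, S) = Add(-326832, 65806) = -261026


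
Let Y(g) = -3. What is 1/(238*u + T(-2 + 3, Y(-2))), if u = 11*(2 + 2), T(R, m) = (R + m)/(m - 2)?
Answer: 5/52362 ≈ 9.5489e-5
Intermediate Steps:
T(R, m) = (R + m)/(-2 + m)
u = 44 (u = 11*4 = 44)
1/(238*u + T(-2 + 3, Y(-2))) = 1/(238*44 + ((-2 + 3) - 3)/(-2 - 3)) = 1/(10472 + (1 - 3)/(-5)) = 1/(10472 - ⅕*(-2)) = 1/(10472 + ⅖) = 1/(52362/5) = 5/52362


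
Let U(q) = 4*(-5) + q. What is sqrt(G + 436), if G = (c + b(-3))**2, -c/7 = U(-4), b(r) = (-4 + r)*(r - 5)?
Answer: 2*sqrt(12653) ≈ 224.97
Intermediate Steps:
U(q) = -20 + q
b(r) = (-5 + r)*(-4 + r) (b(r) = (-4 + r)*(-5 + r) = (-5 + r)*(-4 + r))
c = 168 (c = -7*(-20 - 4) = -7*(-24) = 168)
G = 50176 (G = (168 + (20 + (-3)**2 - 9*(-3)))**2 = (168 + (20 + 9 + 27))**2 = (168 + 56)**2 = 224**2 = 50176)
sqrt(G + 436) = sqrt(50176 + 436) = sqrt(50612) = 2*sqrt(12653)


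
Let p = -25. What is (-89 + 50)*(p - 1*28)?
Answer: 2067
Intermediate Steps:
(-89 + 50)*(p - 1*28) = (-89 + 50)*(-25 - 1*28) = -39*(-25 - 28) = -39*(-53) = 2067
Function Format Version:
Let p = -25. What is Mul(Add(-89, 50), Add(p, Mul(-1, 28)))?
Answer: 2067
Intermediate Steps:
Mul(Add(-89, 50), Add(p, Mul(-1, 28))) = Mul(Add(-89, 50), Add(-25, Mul(-1, 28))) = Mul(-39, Add(-25, -28)) = Mul(-39, -53) = 2067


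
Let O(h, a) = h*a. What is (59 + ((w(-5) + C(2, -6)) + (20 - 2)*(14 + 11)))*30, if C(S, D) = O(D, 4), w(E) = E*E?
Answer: 15300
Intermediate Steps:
w(E) = E²
O(h, a) = a*h
C(S, D) = 4*D
(59 + ((w(-5) + C(2, -6)) + (20 - 2)*(14 + 11)))*30 = (59 + (((-5)² + 4*(-6)) + (20 - 2)*(14 + 11)))*30 = (59 + ((25 - 24) + 18*25))*30 = (59 + (1 + 450))*30 = (59 + 451)*30 = 510*30 = 15300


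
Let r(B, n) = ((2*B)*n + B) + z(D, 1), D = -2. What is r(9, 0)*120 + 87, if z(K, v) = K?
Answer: 927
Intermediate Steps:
r(B, n) = -2 + B + 2*B*n (r(B, n) = ((2*B)*n + B) - 2 = (2*B*n + B) - 2 = (B + 2*B*n) - 2 = -2 + B + 2*B*n)
r(9, 0)*120 + 87 = (-2 + 9 + 2*9*0)*120 + 87 = (-2 + 9 + 0)*120 + 87 = 7*120 + 87 = 840 + 87 = 927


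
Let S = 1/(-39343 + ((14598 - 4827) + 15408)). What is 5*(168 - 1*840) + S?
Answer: -47591041/14164 ≈ -3360.0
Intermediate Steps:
S = -1/14164 (S = 1/(-39343 + (9771 + 15408)) = 1/(-39343 + 25179) = 1/(-14164) = -1/14164 ≈ -7.0601e-5)
5*(168 - 1*840) + S = 5*(168 - 1*840) - 1/14164 = 5*(168 - 840) - 1/14164 = 5*(-672) - 1/14164 = -3360 - 1/14164 = -47591041/14164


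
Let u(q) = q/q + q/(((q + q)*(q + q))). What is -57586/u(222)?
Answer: -51136368/889 ≈ -57521.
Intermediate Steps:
u(q) = 1 + 1/(4*q) (u(q) = 1 + q/(((2*q)*(2*q))) = 1 + q/((4*q²)) = 1 + q*(1/(4*q²)) = 1 + 1/(4*q))
-57586/u(222) = -57586*222/(¼ + 222) = -57586/((1/222)*(889/4)) = -57586/889/888 = -57586*888/889 = -51136368/889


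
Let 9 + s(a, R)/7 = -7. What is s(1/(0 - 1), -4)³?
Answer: -1404928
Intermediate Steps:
s(a, R) = -112 (s(a, R) = -63 + 7*(-7) = -63 - 49 = -112)
s(1/(0 - 1), -4)³ = (-112)³ = -1404928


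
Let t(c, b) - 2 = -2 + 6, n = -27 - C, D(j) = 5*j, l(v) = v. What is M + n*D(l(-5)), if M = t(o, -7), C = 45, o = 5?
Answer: 1806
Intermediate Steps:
n = -72 (n = -27 - 1*45 = -27 - 45 = -72)
t(c, b) = 6 (t(c, b) = 2 + (-2 + 6) = 2 + 4 = 6)
M = 6
M + n*D(l(-5)) = 6 - 360*(-5) = 6 - 72*(-25) = 6 + 1800 = 1806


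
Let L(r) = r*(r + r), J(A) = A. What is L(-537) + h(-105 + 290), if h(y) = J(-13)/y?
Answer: 106696517/185 ≈ 5.7674e+5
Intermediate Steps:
L(r) = 2*r**2 (L(r) = r*(2*r) = 2*r**2)
h(y) = -13/y
L(-537) + h(-105 + 290) = 2*(-537)**2 - 13/(-105 + 290) = 2*288369 - 13/185 = 576738 - 13*1/185 = 576738 - 13/185 = 106696517/185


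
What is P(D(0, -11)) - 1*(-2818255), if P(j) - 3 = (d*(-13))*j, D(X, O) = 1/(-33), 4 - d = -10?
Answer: 93002696/33 ≈ 2.8183e+6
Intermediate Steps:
d = 14 (d = 4 - 1*(-10) = 4 + 10 = 14)
D(X, O) = -1/33
P(j) = 3 - 182*j (P(j) = 3 + (14*(-13))*j = 3 - 182*j)
P(D(0, -11)) - 1*(-2818255) = (3 - 182*(-1/33)) - 1*(-2818255) = (3 + 182/33) + 2818255 = 281/33 + 2818255 = 93002696/33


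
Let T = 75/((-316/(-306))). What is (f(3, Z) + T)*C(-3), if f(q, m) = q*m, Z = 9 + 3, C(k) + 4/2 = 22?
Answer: 171630/79 ≈ 2172.5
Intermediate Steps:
C(k) = 20 (C(k) = -2 + 22 = 20)
T = 11475/158 (T = 75/((-316*(-1/306))) = 75/(158/153) = 75*(153/158) = 11475/158 ≈ 72.627)
Z = 12
f(q, m) = m*q
(f(3, Z) + T)*C(-3) = (12*3 + 11475/158)*20 = (36 + 11475/158)*20 = (17163/158)*20 = 171630/79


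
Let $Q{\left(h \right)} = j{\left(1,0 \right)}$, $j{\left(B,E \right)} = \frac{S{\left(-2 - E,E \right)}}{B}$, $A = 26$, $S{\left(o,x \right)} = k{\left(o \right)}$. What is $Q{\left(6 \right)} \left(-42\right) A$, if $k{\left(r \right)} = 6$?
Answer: $-6552$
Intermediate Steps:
$S{\left(o,x \right)} = 6$
$j{\left(B,E \right)} = \frac{6}{B}$
$Q{\left(h \right)} = 6$ ($Q{\left(h \right)} = \frac{6}{1} = 6 \cdot 1 = 6$)
$Q{\left(6 \right)} \left(-42\right) A = 6 \left(-42\right) 26 = \left(-252\right) 26 = -6552$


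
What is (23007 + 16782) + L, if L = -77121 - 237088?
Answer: -274420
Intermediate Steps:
L = -314209
(23007 + 16782) + L = (23007 + 16782) - 314209 = 39789 - 314209 = -274420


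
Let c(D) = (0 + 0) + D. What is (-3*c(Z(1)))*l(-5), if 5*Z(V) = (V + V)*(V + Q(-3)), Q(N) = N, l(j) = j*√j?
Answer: -12*I*√5 ≈ -26.833*I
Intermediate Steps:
l(j) = j^(3/2)
Z(V) = 2*V*(-3 + V)/5 (Z(V) = ((V + V)*(V - 3))/5 = ((2*V)*(-3 + V))/5 = (2*V*(-3 + V))/5 = 2*V*(-3 + V)/5)
c(D) = D (c(D) = 0 + D = D)
(-3*c(Z(1)))*l(-5) = (-6*(-3 + 1)/5)*(-5)^(3/2) = (-6*(-2)/5)*(-5*I*√5) = (-3*(-⅘))*(-5*I*√5) = 12*(-5*I*√5)/5 = -12*I*√5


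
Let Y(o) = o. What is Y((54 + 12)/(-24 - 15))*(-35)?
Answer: 770/13 ≈ 59.231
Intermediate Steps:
Y((54 + 12)/(-24 - 15))*(-35) = ((54 + 12)/(-24 - 15))*(-35) = (66/(-39))*(-35) = (66*(-1/39))*(-35) = -22/13*(-35) = 770/13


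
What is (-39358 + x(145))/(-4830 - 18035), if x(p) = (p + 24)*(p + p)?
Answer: -9652/22865 ≈ -0.42213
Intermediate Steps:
x(p) = 2*p*(24 + p) (x(p) = (24 + p)*(2*p) = 2*p*(24 + p))
(-39358 + x(145))/(-4830 - 18035) = (-39358 + 2*145*(24 + 145))/(-4830 - 18035) = (-39358 + 2*145*169)/(-22865) = (-39358 + 49010)*(-1/22865) = 9652*(-1/22865) = -9652/22865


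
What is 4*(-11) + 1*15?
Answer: -29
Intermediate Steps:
4*(-11) + 1*15 = -44 + 15 = -29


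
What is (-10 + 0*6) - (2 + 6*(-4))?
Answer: 12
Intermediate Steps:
(-10 + 0*6) - (2 + 6*(-4)) = (-10 + 0) - (2 - 24) = -10 - 1*(-22) = -10 + 22 = 12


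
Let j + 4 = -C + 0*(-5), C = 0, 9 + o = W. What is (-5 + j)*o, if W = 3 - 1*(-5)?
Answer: 9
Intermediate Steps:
W = 8 (W = 3 + 5 = 8)
o = -1 (o = -9 + 8 = -1)
j = -4 (j = -4 + (-1*0 + 0*(-5)) = -4 + (0 + 0) = -4 + 0 = -4)
(-5 + j)*o = (-5 - 4)*(-1) = -9*(-1) = 9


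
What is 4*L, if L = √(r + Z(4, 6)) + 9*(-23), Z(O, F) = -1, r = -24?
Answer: -828 + 20*I ≈ -828.0 + 20.0*I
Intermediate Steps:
L = -207 + 5*I (L = √(-24 - 1) + 9*(-23) = √(-25) - 207 = 5*I - 207 = -207 + 5*I ≈ -207.0 + 5.0*I)
4*L = 4*(-207 + 5*I) = -828 + 20*I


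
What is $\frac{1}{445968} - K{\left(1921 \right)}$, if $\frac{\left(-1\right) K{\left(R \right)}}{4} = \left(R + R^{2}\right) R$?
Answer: $\frac{12652367614038145}{445968} \approx 2.8371 \cdot 10^{10}$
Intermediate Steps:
$K{\left(R \right)} = - 4 R \left(R + R^{2}\right)$ ($K{\left(R \right)} = - 4 \left(R + R^{2}\right) R = - 4 R \left(R + R^{2}\right)$)
$\frac{1}{445968} - K{\left(1921 \right)} = \frac{1}{445968} - 4 \cdot 1921^{2} \left(-1 - 1921\right) = \frac{1}{445968} - 4 \cdot 3690241 \left(-1 - 1921\right) = \frac{1}{445968} - 4 \cdot 3690241 \left(-1922\right) = \frac{1}{445968} - -28370572808 = \frac{1}{445968} + 28370572808 = \frac{12652367614038145}{445968}$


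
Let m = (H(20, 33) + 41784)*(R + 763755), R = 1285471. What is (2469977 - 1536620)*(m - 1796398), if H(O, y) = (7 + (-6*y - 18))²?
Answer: 163463761648054044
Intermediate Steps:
H(O, y) = (-11 - 6*y)² (H(O, y) = (7 + (-18 - 6*y))² = (-11 - 6*y)²)
m = 175137100090 (m = ((11 + 6*33)² + 41784)*(1285471 + 763755) = ((11 + 198)² + 41784)*2049226 = (209² + 41784)*2049226 = (43681 + 41784)*2049226 = 85465*2049226 = 175137100090)
(2469977 - 1536620)*(m - 1796398) = (2469977 - 1536620)*(175137100090 - 1796398) = 933357*175135303692 = 163463761648054044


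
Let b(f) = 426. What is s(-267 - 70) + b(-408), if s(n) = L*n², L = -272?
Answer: -30890342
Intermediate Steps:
s(n) = -272*n²
s(-267 - 70) + b(-408) = -272*(-267 - 70)² + 426 = -272*(-337)² + 426 = -272*113569 + 426 = -30890768 + 426 = -30890342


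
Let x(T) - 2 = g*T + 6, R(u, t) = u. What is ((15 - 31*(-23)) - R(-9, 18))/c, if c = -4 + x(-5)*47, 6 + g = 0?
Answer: 67/162 ≈ 0.41358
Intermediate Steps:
g = -6 (g = -6 + 0 = -6)
x(T) = 8 - 6*T (x(T) = 2 + (-6*T + 6) = 2 + (6 - 6*T) = 8 - 6*T)
c = 1782 (c = -4 + (8 - 6*(-5))*47 = -4 + (8 + 30)*47 = -4 + 38*47 = -4 + 1786 = 1782)
((15 - 31*(-23)) - R(-9, 18))/c = ((15 - 31*(-23)) - 1*(-9))/1782 = ((15 + 713) + 9)*(1/1782) = (728 + 9)*(1/1782) = 737*(1/1782) = 67/162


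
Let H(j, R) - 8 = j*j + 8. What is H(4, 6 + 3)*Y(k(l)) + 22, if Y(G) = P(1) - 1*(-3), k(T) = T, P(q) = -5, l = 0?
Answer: -42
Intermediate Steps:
Y(G) = -2 (Y(G) = -5 - 1*(-3) = -5 + 3 = -2)
H(j, R) = 16 + j² (H(j, R) = 8 + (j*j + 8) = 8 + (j² + 8) = 8 + (8 + j²) = 16 + j²)
H(4, 6 + 3)*Y(k(l)) + 22 = (16 + 4²)*(-2) + 22 = (16 + 16)*(-2) + 22 = 32*(-2) + 22 = -64 + 22 = -42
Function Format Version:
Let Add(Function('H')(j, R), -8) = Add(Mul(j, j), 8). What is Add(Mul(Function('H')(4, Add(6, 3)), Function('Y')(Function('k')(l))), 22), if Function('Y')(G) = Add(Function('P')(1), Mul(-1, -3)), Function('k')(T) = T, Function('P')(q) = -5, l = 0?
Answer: -42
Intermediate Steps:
Function('Y')(G) = -2 (Function('Y')(G) = Add(-5, Mul(-1, -3)) = Add(-5, 3) = -2)
Function('H')(j, R) = Add(16, Pow(j, 2)) (Function('H')(j, R) = Add(8, Add(Mul(j, j), 8)) = Add(8, Add(Pow(j, 2), 8)) = Add(8, Add(8, Pow(j, 2))) = Add(16, Pow(j, 2)))
Add(Mul(Function('H')(4, Add(6, 3)), Function('Y')(Function('k')(l))), 22) = Add(Mul(Add(16, Pow(4, 2)), -2), 22) = Add(Mul(Add(16, 16), -2), 22) = Add(Mul(32, -2), 22) = Add(-64, 22) = -42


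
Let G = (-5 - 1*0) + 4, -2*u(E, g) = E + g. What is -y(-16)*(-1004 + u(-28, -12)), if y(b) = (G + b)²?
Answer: 284376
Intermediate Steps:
u(E, g) = -E/2 - g/2 (u(E, g) = -(E + g)/2 = -E/2 - g/2)
G = -1 (G = (-5 + 0) + 4 = -5 + 4 = -1)
y(b) = (-1 + b)²
-y(-16)*(-1004 + u(-28, -12)) = -(-1 - 16)²*(-1004 + (-½*(-28) - ½*(-12))) = -(-17)²*(-1004 + (14 + 6)) = -289*(-1004 + 20) = -289*(-984) = -1*(-284376) = 284376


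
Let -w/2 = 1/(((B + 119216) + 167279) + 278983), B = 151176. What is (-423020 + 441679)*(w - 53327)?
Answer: -356545574829870/358327 ≈ -9.9503e+8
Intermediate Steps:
w = -1/358327 (w = -2/(((151176 + 119216) + 167279) + 278983) = -2/((270392 + 167279) + 278983) = -2/(437671 + 278983) = -2/716654 = -2*1/716654 = -1/358327 ≈ -2.7907e-6)
(-423020 + 441679)*(w - 53327) = (-423020 + 441679)*(-1/358327 - 53327) = 18659*(-19108503930/358327) = -356545574829870/358327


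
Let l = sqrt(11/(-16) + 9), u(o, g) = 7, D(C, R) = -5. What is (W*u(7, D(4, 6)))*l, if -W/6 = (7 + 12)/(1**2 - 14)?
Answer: 399*sqrt(133)/26 ≈ 176.98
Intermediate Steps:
l = sqrt(133)/4 (l = sqrt(11*(-1/16) + 9) = sqrt(-11/16 + 9) = sqrt(133/16) = sqrt(133)/4 ≈ 2.8831)
W = 114/13 (W = -6*(7 + 12)/(1**2 - 14) = -114/(1 - 14) = -114/(-13) = -114*(-1)/13 = -6*(-19/13) = 114/13 ≈ 8.7692)
(W*u(7, D(4, 6)))*l = ((114/13)*7)*(sqrt(133)/4) = 798*(sqrt(133)/4)/13 = 399*sqrt(133)/26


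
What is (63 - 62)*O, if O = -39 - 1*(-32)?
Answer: -7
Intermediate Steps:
O = -7 (O = -39 + 32 = -7)
(63 - 62)*O = (63 - 62)*(-7) = 1*(-7) = -7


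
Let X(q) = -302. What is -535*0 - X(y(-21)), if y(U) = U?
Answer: 302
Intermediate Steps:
-535*0 - X(y(-21)) = -535*0 - 1*(-302) = 0 + 302 = 302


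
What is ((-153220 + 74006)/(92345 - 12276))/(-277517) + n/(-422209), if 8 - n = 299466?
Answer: 6654142531062960/9381698746318657 ≈ 0.70927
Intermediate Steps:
n = -299458 (n = 8 - 1*299466 = 8 - 299466 = -299458)
((-153220 + 74006)/(92345 - 12276))/(-277517) + n/(-422209) = ((-153220 + 74006)/(92345 - 12276))/(-277517) - 299458/(-422209) = -79214/80069*(-1/277517) - 299458*(-1/422209) = -79214*1/80069*(-1/277517) + 299458/422209 = -79214/80069*(-1/277517) + 299458/422209 = 79214/22220508673 + 299458/422209 = 6654142531062960/9381698746318657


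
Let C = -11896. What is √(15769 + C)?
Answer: √3873 ≈ 62.233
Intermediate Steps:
√(15769 + C) = √(15769 - 11896) = √3873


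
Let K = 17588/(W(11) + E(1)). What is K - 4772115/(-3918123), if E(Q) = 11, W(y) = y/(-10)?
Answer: 6965574875/3918123 ≈ 1777.8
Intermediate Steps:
W(y) = -y/10 (W(y) = y*(-⅒) = -y/10)
K = 175880/99 (K = 17588/(-⅒*11 + 11) = 17588/(-11/10 + 11) = 17588/(99/10) = (10/99)*17588 = 175880/99 ≈ 1776.6)
K - 4772115/(-3918123) = 175880/99 - 4772115/(-3918123) = 175880/99 - 4772115*(-1/3918123) = 175880/99 + 530235/435347 = 6965574875/3918123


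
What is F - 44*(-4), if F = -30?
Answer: 146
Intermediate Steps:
F - 44*(-4) = -30 - 44*(-4) = -30 + 176 = 146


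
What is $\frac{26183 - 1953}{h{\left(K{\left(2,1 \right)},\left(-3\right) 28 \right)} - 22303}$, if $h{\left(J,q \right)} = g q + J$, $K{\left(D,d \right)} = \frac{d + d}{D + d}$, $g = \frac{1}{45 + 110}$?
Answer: $- \frac{11266950}{10370837} \approx -1.0864$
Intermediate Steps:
$g = \frac{1}{155} \approx 0.0064516$
$K{\left(D,d \right)} = \frac{2 d}{D + d}$
$h{\left(J,q \right)} = J + \frac{q}{155}$ ($h{\left(J,q \right)} = \frac{q}{155} + J = J + \frac{q}{155}$)
$\frac{26183 - 1953}{h{\left(K{\left(2,1 \right)},\left(-3\right) 28 \right)} - 22303} = \frac{26183 - 1953}{\left(2 \cdot 1 \frac{1}{2 + 1} + \frac{\left(-3\right) 28}{155}\right) - 22303} = \frac{24230}{\left(2 \cdot 1 \cdot \frac{1}{3} + \frac{1}{155} \left(-84\right)\right) - 22303} = \frac{24230}{\left(2 \cdot 1 \cdot \frac{1}{3} - \frac{84}{155}\right) - 22303} = \frac{24230}{\left(\frac{2}{3} - \frac{84}{155}\right) - 22303} = \frac{24230}{\frac{58}{465} - 22303} = \frac{24230}{- \frac{10370837}{465}} = 24230 \left(- \frac{465}{10370837}\right) = - \frac{11266950}{10370837}$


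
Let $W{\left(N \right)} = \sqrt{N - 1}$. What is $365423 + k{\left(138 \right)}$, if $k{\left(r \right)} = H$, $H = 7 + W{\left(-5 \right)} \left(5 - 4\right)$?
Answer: $365430 + i \sqrt{6} \approx 3.6543 \cdot 10^{5} + 2.4495 i$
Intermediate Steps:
$W{\left(N \right)} = \sqrt{-1 + N}$
$H = 7 + i \sqrt{6}$ ($H = 7 + \sqrt{-1 - 5} \left(5 - 4\right) = 7 + \sqrt{-6} \left(5 - 4\right) = 7 + i \sqrt{6} \cdot 1 = 7 + i \sqrt{6} \approx 7.0 + 2.4495 i$)
$k{\left(r \right)} = 7 + i \sqrt{6}$
$365423 + k{\left(138 \right)} = 365423 + \left(7 + i \sqrt{6}\right) = 365430 + i \sqrt{6}$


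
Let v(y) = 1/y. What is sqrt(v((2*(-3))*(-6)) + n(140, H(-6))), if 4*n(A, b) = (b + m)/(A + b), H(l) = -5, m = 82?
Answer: sqrt(345)/45 ≈ 0.41276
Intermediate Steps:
n(A, b) = (82 + b)/(4*(A + b)) (n(A, b) = ((b + 82)/(A + b))/4 = ((82 + b)/(A + b))/4 = (82 + b)/(4*(A + b)))
sqrt(v((2*(-3))*(-6)) + n(140, H(-6))) = sqrt(1/((2*(-3))*(-6)) + (82 - 5)/(4*(140 - 5))) = sqrt(1/(-6*(-6)) + (1/4)*77/135) = sqrt(1/36 + (1/4)*(1/135)*77) = sqrt(1/36 + 77/540) = sqrt(23/135) = sqrt(345)/45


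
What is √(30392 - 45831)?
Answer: I*√15439 ≈ 124.25*I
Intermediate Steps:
√(30392 - 45831) = √(-15439) = I*√15439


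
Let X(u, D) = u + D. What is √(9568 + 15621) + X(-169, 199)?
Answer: 30 + √25189 ≈ 188.71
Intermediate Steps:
X(u, D) = D + u
√(9568 + 15621) + X(-169, 199) = √(9568 + 15621) + (199 - 169) = √25189 + 30 = 30 + √25189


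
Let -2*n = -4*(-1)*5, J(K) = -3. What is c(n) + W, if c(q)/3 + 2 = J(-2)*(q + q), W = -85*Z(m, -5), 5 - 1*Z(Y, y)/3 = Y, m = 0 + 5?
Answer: 174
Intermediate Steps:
m = 5
Z(Y, y) = 15 - 3*Y
W = 0 (W = -85*(15 - 3*5) = -85*(15 - 15) = -85*0 = 0)
n = -10 (n = -(-4*(-1))*5/2 = -2*5 = -½*20 = -10)
c(q) = -6 - 18*q (c(q) = -6 + 3*(-3*(q + q)) = -6 + 3*(-6*q) = -6 - 18*q)
c(n) + W = (-6 - 18*(-10)) + 0 = (-6 + 180) + 0 = 174 + 0 = 174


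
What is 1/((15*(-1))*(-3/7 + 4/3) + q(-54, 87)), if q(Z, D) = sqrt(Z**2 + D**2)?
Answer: 133/100948 + 147*sqrt(1165)/504740 ≈ 0.011258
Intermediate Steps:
q(Z, D) = sqrt(D**2 + Z**2)
1/((15*(-1))*(-3/7 + 4/3) + q(-54, 87)) = 1/((15*(-1))*(-3/7 + 4/3) + sqrt(87**2 + (-54)**2)) = 1/(-15*(-3*1/7 + 4*(1/3)) + sqrt(7569 + 2916)) = 1/(-15*(-3/7 + 4/3) + sqrt(10485)) = 1/(-15*19/21 + 3*sqrt(1165)) = 1/(-95/7 + 3*sqrt(1165))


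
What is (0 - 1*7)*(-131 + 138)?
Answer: -49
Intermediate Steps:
(0 - 1*7)*(-131 + 138) = (0 - 7)*7 = -7*7 = -49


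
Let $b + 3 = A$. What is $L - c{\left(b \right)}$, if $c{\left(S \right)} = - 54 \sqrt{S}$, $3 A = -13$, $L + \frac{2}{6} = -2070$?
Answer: $- \frac{6211}{3} + 18 i \sqrt{66} \approx -2070.3 + 146.23 i$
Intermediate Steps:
$L = - \frac{6211}{3}$ ($L = - \frac{1}{3} - 2070 = - \frac{6211}{3} \approx -2070.3$)
$A = - \frac{13}{3}$ ($A = \frac{1}{3} \left(-13\right) = - \frac{13}{3} \approx -4.3333$)
$b = - \frac{22}{3}$ ($b = -3 - \frac{13}{3} = - \frac{22}{3} \approx -7.3333$)
$L - c{\left(b \right)} = - \frac{6211}{3} - - 54 \sqrt{- \frac{22}{3}} = - \frac{6211}{3} - - 54 \frac{i \sqrt{66}}{3} = - \frac{6211}{3} - - 18 i \sqrt{66} = - \frac{6211}{3} + 18 i \sqrt{66}$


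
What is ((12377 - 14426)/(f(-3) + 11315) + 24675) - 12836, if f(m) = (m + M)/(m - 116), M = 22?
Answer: 5313522381/448822 ≈ 11839.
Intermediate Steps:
f(m) = (22 + m)/(-116 + m) (f(m) = (m + 22)/(m - 116) = (22 + m)/(-116 + m))
((12377 - 14426)/(f(-3) + 11315) + 24675) - 12836 = ((12377 - 14426)/((22 - 3)/(-116 - 3) + 11315) + 24675) - 12836 = (-2049/(19/(-119) + 11315) + 24675) - 12836 = (-2049/(-1/119*19 + 11315) + 24675) - 12836 = (-2049/(-19/119 + 11315) + 24675) - 12836 = (-2049/1346466/119 + 24675) - 12836 = (-2049*119/1346466 + 24675) - 12836 = (-81277/448822 + 24675) - 12836 = 11074601573/448822 - 12836 = 5313522381/448822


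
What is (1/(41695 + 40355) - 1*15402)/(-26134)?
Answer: 1263734099/2144294700 ≈ 0.58935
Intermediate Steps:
(1/(41695 + 40355) - 1*15402)/(-26134) = (1/82050 - 15402)*(-1/26134) = -1263734099/82050*(-1/26134) = 1263734099/2144294700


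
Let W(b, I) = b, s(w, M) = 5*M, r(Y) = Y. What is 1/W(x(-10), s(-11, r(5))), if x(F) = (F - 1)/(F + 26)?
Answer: -16/11 ≈ -1.4545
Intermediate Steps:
x(F) = (-1 + F)/(26 + F)
1/W(x(-10), s(-11, r(5))) = 1/((-1 - 10)/(26 - 10)) = 1/(-11/16) = -16/11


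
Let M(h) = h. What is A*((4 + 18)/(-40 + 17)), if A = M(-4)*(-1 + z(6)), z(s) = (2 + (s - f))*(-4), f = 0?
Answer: -2904/23 ≈ -126.26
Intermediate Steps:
z(s) = -8 - 4*s (z(s) = (2 + (s - 1*0))*(-4) = (2 + (s + 0))*(-4) = (2 + s)*(-4) = -8 - 4*s)
A = 132 (A = -4*(-1 + (-8 - 4*6)) = -4*(-1 + (-8 - 24)) = -4*(-1 - 32) = -4*(-33) = 132)
A*((4 + 18)/(-40 + 17)) = 132*((4 + 18)/(-40 + 17)) = 132*(22/(-23)) = 132*(22*(-1/23)) = 132*(-22/23) = -2904/23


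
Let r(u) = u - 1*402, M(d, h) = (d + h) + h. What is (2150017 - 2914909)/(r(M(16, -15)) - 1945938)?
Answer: 382446/973177 ≈ 0.39299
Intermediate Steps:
M(d, h) = d + 2*h
r(u) = -402 + u (r(u) = u - 402 = -402 + u)
(2150017 - 2914909)/(r(M(16, -15)) - 1945938) = (2150017 - 2914909)/((-402 + (16 + 2*(-15))) - 1945938) = -764892/((-402 + (16 - 30)) - 1945938) = -764892/((-402 - 14) - 1945938) = -764892/(-416 - 1945938) = -764892/(-1946354) = -764892*(-1/1946354) = 382446/973177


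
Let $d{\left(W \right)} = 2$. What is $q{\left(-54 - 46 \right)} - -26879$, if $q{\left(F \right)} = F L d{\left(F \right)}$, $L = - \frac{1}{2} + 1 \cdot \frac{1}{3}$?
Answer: $\frac{80737}{3} \approx 26912.0$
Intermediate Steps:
$L = - \frac{1}{6}$ ($L = \left(-1\right) \frac{1}{2} + 1 \cdot \frac{1}{3} = - \frac{1}{2} + \frac{1}{3} = - \frac{1}{6} \approx -0.16667$)
$q{\left(F \right)} = - \frac{F}{3}$ ($q{\left(F \right)} = F \left(- \frac{1}{6}\right) 2 = - \frac{F}{6} \cdot 2 = - \frac{F}{3}$)
$q{\left(-54 - 46 \right)} - -26879 = - \frac{-54 - 46}{3} - -26879 = \left(- \frac{1}{3}\right) \left(-100\right) + 26879 = \frac{100}{3} + 26879 = \frac{80737}{3}$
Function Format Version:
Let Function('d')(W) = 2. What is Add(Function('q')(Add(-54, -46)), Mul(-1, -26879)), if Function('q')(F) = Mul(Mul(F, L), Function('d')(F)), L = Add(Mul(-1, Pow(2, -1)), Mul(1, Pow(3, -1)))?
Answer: Rational(80737, 3) ≈ 26912.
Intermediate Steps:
L = Rational(-1, 6) (L = Add(Mul(-1, Rational(1, 2)), Mul(1, Rational(1, 3))) = Add(Rational(-1, 2), Rational(1, 3)) = Rational(-1, 6) ≈ -0.16667)
Function('q')(F) = Mul(Rational(-1, 3), F) (Function('q')(F) = Mul(Mul(F, Rational(-1, 6)), 2) = Mul(Mul(Rational(-1, 6), F), 2) = Mul(Rational(-1, 3), F))
Add(Function('q')(Add(-54, -46)), Mul(-1, -26879)) = Add(Mul(Rational(-1, 3), Add(-54, -46)), Mul(-1, -26879)) = Add(Mul(Rational(-1, 3), -100), 26879) = Add(Rational(100, 3), 26879) = Rational(80737, 3)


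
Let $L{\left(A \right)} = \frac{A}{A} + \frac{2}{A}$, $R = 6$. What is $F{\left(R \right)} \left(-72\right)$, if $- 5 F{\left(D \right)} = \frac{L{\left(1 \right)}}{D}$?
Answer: $\frac{36}{5} \approx 7.2$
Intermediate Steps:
$L{\left(A \right)} = 1 + \frac{2}{A}$
$F{\left(D \right)} = - \frac{3}{5 D}$ ($F{\left(D \right)} = - \frac{\frac{2 + 1}{1} \frac{1}{D}}{5} = - \frac{1 \cdot 3 \frac{1}{D}}{5} = - \frac{3 \frac{1}{D}}{5} = - \frac{3}{5 D}$)
$F{\left(R \right)} \left(-72\right) = - \frac{3}{5 \cdot 6} \left(-72\right) = \left(- \frac{3}{5}\right) \frac{1}{6} \left(-72\right) = \left(- \frac{1}{10}\right) \left(-72\right) = \frac{36}{5}$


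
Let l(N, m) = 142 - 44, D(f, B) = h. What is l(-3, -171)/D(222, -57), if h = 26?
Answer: 49/13 ≈ 3.7692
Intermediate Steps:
D(f, B) = 26
l(N, m) = 98
l(-3, -171)/D(222, -57) = 98/26 = 98*(1/26) = 49/13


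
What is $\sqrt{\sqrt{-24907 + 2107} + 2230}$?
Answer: $\sqrt{2230 + 20 i \sqrt{57}} \approx 47.25 + 1.5979 i$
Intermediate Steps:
$\sqrt{\sqrt{-24907 + 2107} + 2230} = \sqrt{\sqrt{-22800} + 2230} = \sqrt{20 i \sqrt{57} + 2230} = \sqrt{2230 + 20 i \sqrt{57}}$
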